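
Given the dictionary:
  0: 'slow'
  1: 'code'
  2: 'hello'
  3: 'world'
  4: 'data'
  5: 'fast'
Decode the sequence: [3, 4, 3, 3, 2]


Look up each index in the dictionary:
  3 -> 'world'
  4 -> 'data'
  3 -> 'world'
  3 -> 'world'
  2 -> 'hello'

Decoded: "world data world world hello"


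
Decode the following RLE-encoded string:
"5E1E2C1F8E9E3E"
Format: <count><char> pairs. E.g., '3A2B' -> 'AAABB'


Expanding each <count><char> pair:
  5E -> 'EEEEE'
  1E -> 'E'
  2C -> 'CC'
  1F -> 'F'
  8E -> 'EEEEEEEE'
  9E -> 'EEEEEEEEE'
  3E -> 'EEE'

Decoded = EEEEEECCFEEEEEEEEEEEEEEEEEEEE


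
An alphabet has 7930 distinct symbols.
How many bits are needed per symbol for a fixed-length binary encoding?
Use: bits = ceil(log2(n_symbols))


log2(7930) = 12.9531
Bracket: 2^12 = 4096 < 7930 <= 2^13 = 8192
So ceil(log2(7930)) = 13

bits = ceil(log2(7930)) = ceil(12.9531) = 13 bits


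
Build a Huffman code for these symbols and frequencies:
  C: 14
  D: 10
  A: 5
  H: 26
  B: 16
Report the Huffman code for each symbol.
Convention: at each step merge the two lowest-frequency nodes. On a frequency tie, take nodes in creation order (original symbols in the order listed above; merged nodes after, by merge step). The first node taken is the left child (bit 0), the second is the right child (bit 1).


Huffman tree construction:
Step 1: Merge A(5) + D(10) = 15
Step 2: Merge C(14) + (A+D)(15) = 29
Step 3: Merge B(16) + H(26) = 42
Step 4: Merge (C+(A+D))(29) + (B+H)(42) = 71
Read each symbol's code off the tree from the root (left child = 0, right child = 1).

Codes:
  C: 00 (length 2)
  D: 011 (length 3)
  A: 010 (length 3)
  H: 11 (length 2)
  B: 10 (length 2)
Average code length: 157/71 = 2.2113 bits/symbol


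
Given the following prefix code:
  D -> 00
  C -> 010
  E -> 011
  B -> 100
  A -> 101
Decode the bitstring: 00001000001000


Decoding step by step:
Bits 00 -> D
Bits 00 -> D
Bits 100 -> B
Bits 00 -> D
Bits 010 -> C
Bits 00 -> D


Decoded message: DDBDCD


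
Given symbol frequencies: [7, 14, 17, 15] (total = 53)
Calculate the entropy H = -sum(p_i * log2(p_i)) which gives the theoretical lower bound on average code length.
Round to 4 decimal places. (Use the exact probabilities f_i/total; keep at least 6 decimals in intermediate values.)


Per-symbol terms -p_i * log2(p_i) with p_i = f_i/53:
  p = 7/53 = 0.132075: log2(p) = -2.920566, -p*log2(p) = 0.385735
  p = 14/53 = 0.264151: log2(p) = -1.920566, -p*log2(p) = 0.507319
  p = 17/53 = 0.320755: log2(p) = -1.640458, -p*log2(p) = 0.526185
  p = 15/53 = 0.283019: log2(p) = -1.821030, -p*log2(p) = 0.515386
H = 0.385735 + 0.507319 + 0.526185 + 0.515386 = 1.934625

H = 1.9346 bits/symbol


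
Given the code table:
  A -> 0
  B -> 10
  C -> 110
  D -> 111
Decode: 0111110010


Decoding:
0 -> A
111 -> D
110 -> C
0 -> A
10 -> B


Result: ADCAB


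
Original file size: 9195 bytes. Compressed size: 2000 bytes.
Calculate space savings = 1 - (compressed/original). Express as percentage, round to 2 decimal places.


ratio = compressed/original = 2000/9195 = 0.21751
savings = 1 - ratio = 1 - 0.21751 = 0.78249
as a percentage: 0.78249 * 100 = 78.25%

Space savings = 1 - 2000/9195 = 78.25%


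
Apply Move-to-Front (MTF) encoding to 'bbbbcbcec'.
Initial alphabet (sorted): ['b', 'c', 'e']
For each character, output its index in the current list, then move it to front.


MTF encoding:
'b': index 0 in ['b', 'c', 'e'] -> ['b', 'c', 'e']
'b': index 0 in ['b', 'c', 'e'] -> ['b', 'c', 'e']
'b': index 0 in ['b', 'c', 'e'] -> ['b', 'c', 'e']
'b': index 0 in ['b', 'c', 'e'] -> ['b', 'c', 'e']
'c': index 1 in ['b', 'c', 'e'] -> ['c', 'b', 'e']
'b': index 1 in ['c', 'b', 'e'] -> ['b', 'c', 'e']
'c': index 1 in ['b', 'c', 'e'] -> ['c', 'b', 'e']
'e': index 2 in ['c', 'b', 'e'] -> ['e', 'c', 'b']
'c': index 1 in ['e', 'c', 'b'] -> ['c', 'e', 'b']


Output: [0, 0, 0, 0, 1, 1, 1, 2, 1]


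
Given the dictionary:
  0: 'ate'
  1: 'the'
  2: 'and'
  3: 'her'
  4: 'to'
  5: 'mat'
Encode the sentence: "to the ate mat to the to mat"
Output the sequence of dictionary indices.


Look up each word in the dictionary:
  'to' -> 4
  'the' -> 1
  'ate' -> 0
  'mat' -> 5
  'to' -> 4
  'the' -> 1
  'to' -> 4
  'mat' -> 5

Encoded: [4, 1, 0, 5, 4, 1, 4, 5]


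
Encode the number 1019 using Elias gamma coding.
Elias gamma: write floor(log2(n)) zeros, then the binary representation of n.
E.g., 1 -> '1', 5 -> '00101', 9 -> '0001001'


num_bits = floor(log2(1019)) + 1 = 10
leading_zeros = num_bits - 1 = 9
binary(1019) = 1111111011

Elias gamma(1019) = '000000000' + '1111111011' = 0000000001111111011 (19 bits)


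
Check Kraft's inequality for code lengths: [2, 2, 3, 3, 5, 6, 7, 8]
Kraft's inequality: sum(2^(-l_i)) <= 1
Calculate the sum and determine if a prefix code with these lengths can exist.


Sum = 2^(-2) + 2^(-2) + 2^(-3) + 2^(-3) + 2^(-5) + 2^(-6) + 2^(-7) + 2^(-8)
    = 0.25 + 0.25 + 0.125 + 0.125 + 0.03125 + 0.015625 + 0.0078125 + 0.00390625
    = 207/256 = 0.80859375
Since 0.80859375 <= 1, Kraft's inequality IS satisfied.
A prefix code with these lengths CAN exist.

Kraft sum = 0.80859375. Satisfied.


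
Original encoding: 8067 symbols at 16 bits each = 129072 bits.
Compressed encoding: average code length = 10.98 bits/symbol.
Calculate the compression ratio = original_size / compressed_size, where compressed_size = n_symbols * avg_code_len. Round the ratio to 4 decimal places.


original_size = n_symbols * orig_bits = 8067 * 16 = 129072 bits
compressed_size = n_symbols * avg_code_len = 8067 * 10.98 = 88575.66 bits
ratio = original_size / compressed_size = 129072 / 88575.66 = 1.4572

Compression ratio = 1.4572


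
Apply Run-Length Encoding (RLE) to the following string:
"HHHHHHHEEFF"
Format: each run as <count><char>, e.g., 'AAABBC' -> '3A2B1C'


Scanning runs left to right:
  i=0: run of 'H' x 7 -> '7H'
  i=7: run of 'E' x 2 -> '2E'
  i=9: run of 'F' x 2 -> '2F'

RLE = 7H2E2F


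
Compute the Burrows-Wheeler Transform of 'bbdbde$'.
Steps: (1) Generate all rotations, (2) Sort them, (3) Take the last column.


Rotations (sorted):
  0: $bbdbde -> last char: e
  1: bbdbde$ -> last char: $
  2: bdbde$b -> last char: b
  3: bde$bbd -> last char: d
  4: dbde$bb -> last char: b
  5: de$bbdb -> last char: b
  6: e$bbdbd -> last char: d


BWT = e$bdbbd


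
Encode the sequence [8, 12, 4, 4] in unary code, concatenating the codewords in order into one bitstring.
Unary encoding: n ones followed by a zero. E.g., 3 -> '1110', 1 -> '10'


Encode each number as n ones followed by a terminating 0:
  8 -> 111111110 (9 bits)
  12 -> 1111111111110 (13 bits)
  4 -> 11110 (5 bits)
  4 -> 11110 (5 bits)
Total length = 9 + 13 + 5 + 5 = 32 bits.

Unary([8, 12, 4, 4]) = 11111111011111111111101111011110 (32 bits)


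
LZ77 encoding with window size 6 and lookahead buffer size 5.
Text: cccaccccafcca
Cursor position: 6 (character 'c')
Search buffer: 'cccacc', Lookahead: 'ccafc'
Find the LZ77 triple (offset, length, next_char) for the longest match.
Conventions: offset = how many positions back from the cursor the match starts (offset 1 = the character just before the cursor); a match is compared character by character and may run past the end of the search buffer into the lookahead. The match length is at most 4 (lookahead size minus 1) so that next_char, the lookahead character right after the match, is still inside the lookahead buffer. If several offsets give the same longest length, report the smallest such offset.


Try each offset into the search buffer:
  offset=1 (pos 5, char 'c'): match length 2
  offset=2 (pos 4, char 'c'): match length 2
  offset=3 (pos 3, char 'a'): match length 0
  offset=4 (pos 2, char 'c'): match length 1
  offset=5 (pos 1, char 'c'): match length 3
  offset=6 (pos 0, char 'c'): match length 2
Longest match has length 3 at offset 5.
next_char = character at position 6 + 3 = 9 -> 'f'

Best match: offset=5, length=3 (matching 'cca' starting at position 1)
LZ77 triple: (5, 3, 'f')


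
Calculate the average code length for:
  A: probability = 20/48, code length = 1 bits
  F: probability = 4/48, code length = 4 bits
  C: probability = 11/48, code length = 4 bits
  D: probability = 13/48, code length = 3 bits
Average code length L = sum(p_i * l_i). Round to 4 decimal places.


Weighted contributions p_i * l_i:
  A: (20/48) * 1 = 20/48
  F: (4/48) * 4 = 16/48
  C: (11/48) * 4 = 44/48
  D: (13/48) * 3 = 39/48
Sum = (20 + 16 + 44 + 39)/48 = 119/48

L = 119/48 = 2.4792 bits/symbol


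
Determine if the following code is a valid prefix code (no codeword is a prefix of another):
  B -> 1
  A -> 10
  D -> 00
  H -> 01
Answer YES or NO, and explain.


Checking each pair (does one codeword prefix another?):
  B='1' vs A='10': prefix -- VIOLATION

NO -- this is NOT a valid prefix code. B (1) is a prefix of A (10).


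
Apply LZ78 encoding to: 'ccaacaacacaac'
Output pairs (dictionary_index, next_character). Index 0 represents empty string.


LZ78 encoding steps:
Dictionary: {0: ''}
Step 1: w='' (idx 0), next='c' -> output (0, 'c'), add 'c' as idx 1
Step 2: w='c' (idx 1), next='a' -> output (1, 'a'), add 'ca' as idx 2
Step 3: w='' (idx 0), next='a' -> output (0, 'a'), add 'a' as idx 3
Step 4: w='ca' (idx 2), next='a' -> output (2, 'a'), add 'caa' as idx 4
Step 5: w='ca' (idx 2), next='c' -> output (2, 'c'), add 'cac' as idx 5
Step 6: w='a' (idx 3), next='a' -> output (3, 'a'), add 'aa' as idx 6
Step 7: w='c' (idx 1), end of input -> output (1, '')


Encoded: [(0, 'c'), (1, 'a'), (0, 'a'), (2, 'a'), (2, 'c'), (3, 'a'), (1, '')]


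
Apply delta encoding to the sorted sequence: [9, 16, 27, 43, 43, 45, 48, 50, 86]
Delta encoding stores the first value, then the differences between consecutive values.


First value: 9
Deltas:
  16 - 9 = 7
  27 - 16 = 11
  43 - 27 = 16
  43 - 43 = 0
  45 - 43 = 2
  48 - 45 = 3
  50 - 48 = 2
  86 - 50 = 36


Delta encoded: [9, 7, 11, 16, 0, 2, 3, 2, 36]


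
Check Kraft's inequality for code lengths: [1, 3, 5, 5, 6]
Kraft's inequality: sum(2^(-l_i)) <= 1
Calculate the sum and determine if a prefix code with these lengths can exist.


Sum = 2^(-1) + 2^(-3) + 2^(-5) + 2^(-5) + 2^(-6)
    = 0.5 + 0.125 + 0.03125 + 0.03125 + 0.015625
    = 45/64 = 0.703125
Since 0.703125 <= 1, Kraft's inequality IS satisfied.
A prefix code with these lengths CAN exist.

Kraft sum = 0.703125. Satisfied.


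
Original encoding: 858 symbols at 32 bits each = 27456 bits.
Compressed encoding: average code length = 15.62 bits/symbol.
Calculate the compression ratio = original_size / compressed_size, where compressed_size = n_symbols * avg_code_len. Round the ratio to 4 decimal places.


original_size = n_symbols * orig_bits = 858 * 32 = 27456 bits
compressed_size = n_symbols * avg_code_len = 858 * 15.62 = 13401.96 bits
ratio = original_size / compressed_size = 27456 / 13401.96 = 2.0487

Compression ratio = 2.0487


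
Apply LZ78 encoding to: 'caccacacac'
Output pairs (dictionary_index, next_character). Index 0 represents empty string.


LZ78 encoding steps:
Dictionary: {0: ''}
Step 1: w='' (idx 0), next='c' -> output (0, 'c'), add 'c' as idx 1
Step 2: w='' (idx 0), next='a' -> output (0, 'a'), add 'a' as idx 2
Step 3: w='c' (idx 1), next='c' -> output (1, 'c'), add 'cc' as idx 3
Step 4: w='a' (idx 2), next='c' -> output (2, 'c'), add 'ac' as idx 4
Step 5: w='ac' (idx 4), next='a' -> output (4, 'a'), add 'aca' as idx 5
Step 6: w='c' (idx 1), end of input -> output (1, '')


Encoded: [(0, 'c'), (0, 'a'), (1, 'c'), (2, 'c'), (4, 'a'), (1, '')]


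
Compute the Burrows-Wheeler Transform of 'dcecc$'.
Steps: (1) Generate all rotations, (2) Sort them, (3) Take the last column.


Rotations (sorted):
  0: $dcecc -> last char: c
  1: c$dcec -> last char: c
  2: cc$dce -> last char: e
  3: cecc$d -> last char: d
  4: dcecc$ -> last char: $
  5: ecc$dc -> last char: c


BWT = cced$c


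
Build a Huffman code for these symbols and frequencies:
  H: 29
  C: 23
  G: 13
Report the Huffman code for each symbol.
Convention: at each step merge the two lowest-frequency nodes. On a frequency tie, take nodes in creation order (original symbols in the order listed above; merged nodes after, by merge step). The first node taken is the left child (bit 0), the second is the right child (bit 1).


Huffman tree construction:
Step 1: Merge G(13) + C(23) = 36
Step 2: Merge H(29) + (G+C)(36) = 65
Read each symbol's code off the tree from the root (left child = 0, right child = 1).

Codes:
  H: 0 (length 1)
  C: 11 (length 2)
  G: 10 (length 2)
Average code length: 101/65 = 1.5538 bits/symbol


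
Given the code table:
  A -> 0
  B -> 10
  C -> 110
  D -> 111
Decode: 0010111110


Decoding:
0 -> A
0 -> A
10 -> B
111 -> D
110 -> C


Result: AABDC


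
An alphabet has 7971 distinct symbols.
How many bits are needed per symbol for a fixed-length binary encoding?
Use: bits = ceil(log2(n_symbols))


log2(7971) = 12.9605
Bracket: 2^12 = 4096 < 7971 <= 2^13 = 8192
So ceil(log2(7971)) = 13

bits = ceil(log2(7971)) = ceil(12.9605) = 13 bits


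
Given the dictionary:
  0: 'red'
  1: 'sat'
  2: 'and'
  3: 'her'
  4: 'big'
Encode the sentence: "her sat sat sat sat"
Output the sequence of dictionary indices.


Look up each word in the dictionary:
  'her' -> 3
  'sat' -> 1
  'sat' -> 1
  'sat' -> 1
  'sat' -> 1

Encoded: [3, 1, 1, 1, 1]


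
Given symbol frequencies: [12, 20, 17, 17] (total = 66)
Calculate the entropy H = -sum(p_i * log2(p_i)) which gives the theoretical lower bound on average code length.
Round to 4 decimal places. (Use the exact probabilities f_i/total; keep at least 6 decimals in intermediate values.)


Per-symbol terms -p_i * log2(p_i) with p_i = f_i/66:
  p = 12/66 = 0.181818: log2(p) = -2.459432, -p*log2(p) = 0.447169
  p = 20/66 = 0.303030: log2(p) = -1.722466, -p*log2(p) = 0.521959
  p = 17/66 = 0.257576: log2(p) = -1.956931, -p*log2(p) = 0.504058
  p = 17/66 = 0.257576: log2(p) = -1.956931, -p*log2(p) = 0.504058
H = 0.447169 + 0.521959 + 0.504058 + 0.504058 = 1.977244

H = 1.9772 bits/symbol


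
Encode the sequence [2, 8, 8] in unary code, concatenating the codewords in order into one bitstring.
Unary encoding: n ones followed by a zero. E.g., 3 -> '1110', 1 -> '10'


Encode each number as n ones followed by a terminating 0:
  2 -> 110 (3 bits)
  8 -> 111111110 (9 bits)
  8 -> 111111110 (9 bits)
Total length = 3 + 9 + 9 = 21 bits.

Unary([2, 8, 8]) = 110111111110111111110 (21 bits)


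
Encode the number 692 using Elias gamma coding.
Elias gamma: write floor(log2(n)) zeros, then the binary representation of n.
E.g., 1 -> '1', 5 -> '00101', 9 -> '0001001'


num_bits = floor(log2(692)) + 1 = 10
leading_zeros = num_bits - 1 = 9
binary(692) = 1010110100

Elias gamma(692) = '000000000' + '1010110100' = 0000000001010110100 (19 bits)


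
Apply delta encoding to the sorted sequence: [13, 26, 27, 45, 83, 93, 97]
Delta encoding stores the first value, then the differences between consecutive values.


First value: 13
Deltas:
  26 - 13 = 13
  27 - 26 = 1
  45 - 27 = 18
  83 - 45 = 38
  93 - 83 = 10
  97 - 93 = 4


Delta encoded: [13, 13, 1, 18, 38, 10, 4]


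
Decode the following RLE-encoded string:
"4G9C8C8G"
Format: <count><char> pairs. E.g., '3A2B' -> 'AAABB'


Expanding each <count><char> pair:
  4G -> 'GGGG'
  9C -> 'CCCCCCCCC'
  8C -> 'CCCCCCCC'
  8G -> 'GGGGGGGG'

Decoded = GGGGCCCCCCCCCCCCCCCCCGGGGGGGG


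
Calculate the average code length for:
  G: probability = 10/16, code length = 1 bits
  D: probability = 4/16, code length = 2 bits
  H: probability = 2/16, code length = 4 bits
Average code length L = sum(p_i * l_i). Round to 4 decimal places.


Weighted contributions p_i * l_i:
  G: (10/16) * 1 = 10/16
  D: (4/16) * 2 = 8/16
  H: (2/16) * 4 = 8/16
Sum = (10 + 8 + 8)/16 = 26/16

L = 26/16 = 1.6250 bits/symbol


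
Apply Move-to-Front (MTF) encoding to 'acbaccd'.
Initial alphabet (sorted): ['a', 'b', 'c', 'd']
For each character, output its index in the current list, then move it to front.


MTF encoding:
'a': index 0 in ['a', 'b', 'c', 'd'] -> ['a', 'b', 'c', 'd']
'c': index 2 in ['a', 'b', 'c', 'd'] -> ['c', 'a', 'b', 'd']
'b': index 2 in ['c', 'a', 'b', 'd'] -> ['b', 'c', 'a', 'd']
'a': index 2 in ['b', 'c', 'a', 'd'] -> ['a', 'b', 'c', 'd']
'c': index 2 in ['a', 'b', 'c', 'd'] -> ['c', 'a', 'b', 'd']
'c': index 0 in ['c', 'a', 'b', 'd'] -> ['c', 'a', 'b', 'd']
'd': index 3 in ['c', 'a', 'b', 'd'] -> ['d', 'c', 'a', 'b']


Output: [0, 2, 2, 2, 2, 0, 3]


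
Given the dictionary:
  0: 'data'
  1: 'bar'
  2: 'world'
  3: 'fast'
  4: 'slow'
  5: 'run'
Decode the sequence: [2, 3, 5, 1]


Look up each index in the dictionary:
  2 -> 'world'
  3 -> 'fast'
  5 -> 'run'
  1 -> 'bar'

Decoded: "world fast run bar"


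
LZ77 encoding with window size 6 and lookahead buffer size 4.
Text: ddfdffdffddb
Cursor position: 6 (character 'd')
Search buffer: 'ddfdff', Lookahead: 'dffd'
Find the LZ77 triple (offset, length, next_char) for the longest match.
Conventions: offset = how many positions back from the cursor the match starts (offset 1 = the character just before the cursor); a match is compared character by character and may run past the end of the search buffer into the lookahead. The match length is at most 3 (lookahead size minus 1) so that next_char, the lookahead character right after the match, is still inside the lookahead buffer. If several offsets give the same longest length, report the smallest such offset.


Try each offset into the search buffer:
  offset=1 (pos 5, char 'f'): match length 0
  offset=2 (pos 4, char 'f'): match length 0
  offset=3 (pos 3, char 'd'): match length 3
  offset=4 (pos 2, char 'f'): match length 0
  offset=5 (pos 1, char 'd'): match length 2
  offset=6 (pos 0, char 'd'): match length 1
Longest match has length 3 at offset 3.
next_char = character at position 6 + 3 = 9 -> 'd'

Best match: offset=3, length=3 (matching 'dff' starting at position 3)
LZ77 triple: (3, 3, 'd')


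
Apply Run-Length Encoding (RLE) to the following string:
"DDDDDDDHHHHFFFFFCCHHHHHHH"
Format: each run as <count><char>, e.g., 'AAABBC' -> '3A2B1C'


Scanning runs left to right:
  i=0: run of 'D' x 7 -> '7D'
  i=7: run of 'H' x 4 -> '4H'
  i=11: run of 'F' x 5 -> '5F'
  i=16: run of 'C' x 2 -> '2C'
  i=18: run of 'H' x 7 -> '7H'

RLE = 7D4H5F2C7H


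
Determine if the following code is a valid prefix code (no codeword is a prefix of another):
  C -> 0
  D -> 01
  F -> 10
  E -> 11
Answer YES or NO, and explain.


Checking each pair (does one codeword prefix another?):
  C='0' vs D='01': prefix -- VIOLATION

NO -- this is NOT a valid prefix code. C (0) is a prefix of D (01).


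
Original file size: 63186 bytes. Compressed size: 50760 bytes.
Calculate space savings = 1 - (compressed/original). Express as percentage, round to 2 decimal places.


ratio = compressed/original = 50760/63186 = 0.803343
savings = 1 - ratio = 1 - 0.803343 = 0.196657
as a percentage: 0.196657 * 100 = 19.67%

Space savings = 1 - 50760/63186 = 19.67%


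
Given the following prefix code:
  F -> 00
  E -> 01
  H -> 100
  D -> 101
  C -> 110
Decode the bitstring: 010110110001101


Decoding step by step:
Bits 01 -> E
Bits 01 -> E
Bits 101 -> D
Bits 100 -> H
Bits 01 -> E
Bits 101 -> D


Decoded message: EEDHED


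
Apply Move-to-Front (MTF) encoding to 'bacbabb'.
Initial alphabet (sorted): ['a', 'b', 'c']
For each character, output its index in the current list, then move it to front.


MTF encoding:
'b': index 1 in ['a', 'b', 'c'] -> ['b', 'a', 'c']
'a': index 1 in ['b', 'a', 'c'] -> ['a', 'b', 'c']
'c': index 2 in ['a', 'b', 'c'] -> ['c', 'a', 'b']
'b': index 2 in ['c', 'a', 'b'] -> ['b', 'c', 'a']
'a': index 2 in ['b', 'c', 'a'] -> ['a', 'b', 'c']
'b': index 1 in ['a', 'b', 'c'] -> ['b', 'a', 'c']
'b': index 0 in ['b', 'a', 'c'] -> ['b', 'a', 'c']


Output: [1, 1, 2, 2, 2, 1, 0]


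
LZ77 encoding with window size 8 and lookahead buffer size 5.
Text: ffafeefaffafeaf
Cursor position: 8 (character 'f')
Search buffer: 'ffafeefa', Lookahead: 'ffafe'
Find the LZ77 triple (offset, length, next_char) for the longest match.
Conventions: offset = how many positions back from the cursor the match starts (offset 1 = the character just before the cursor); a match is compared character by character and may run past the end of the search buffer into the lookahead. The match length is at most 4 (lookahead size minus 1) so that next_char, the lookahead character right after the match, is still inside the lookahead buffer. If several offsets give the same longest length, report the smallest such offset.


Try each offset into the search buffer:
  offset=1 (pos 7, char 'a'): match length 0
  offset=2 (pos 6, char 'f'): match length 1
  offset=3 (pos 5, char 'e'): match length 0
  offset=4 (pos 4, char 'e'): match length 0
  offset=5 (pos 3, char 'f'): match length 1
  offset=6 (pos 2, char 'a'): match length 0
  offset=7 (pos 1, char 'f'): match length 1
  offset=8 (pos 0, char 'f'): match length 4
Longest match has length 4 at offset 8.
next_char = character at position 8 + 4 = 12 -> 'e'

Best match: offset=8, length=4 (matching 'ffaf' starting at position 0)
LZ77 triple: (8, 4, 'e')


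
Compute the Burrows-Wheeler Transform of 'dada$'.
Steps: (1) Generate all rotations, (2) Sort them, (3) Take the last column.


Rotations (sorted):
  0: $dada -> last char: a
  1: a$dad -> last char: d
  2: ada$d -> last char: d
  3: da$da -> last char: a
  4: dada$ -> last char: $


BWT = adda$


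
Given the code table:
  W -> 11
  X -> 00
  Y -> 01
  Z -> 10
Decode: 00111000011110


Decoding:
00 -> X
11 -> W
10 -> Z
00 -> X
01 -> Y
11 -> W
10 -> Z


Result: XWZXYWZ


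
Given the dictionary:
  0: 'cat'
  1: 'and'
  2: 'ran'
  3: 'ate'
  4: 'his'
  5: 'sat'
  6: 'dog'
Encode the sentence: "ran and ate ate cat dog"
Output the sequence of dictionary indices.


Look up each word in the dictionary:
  'ran' -> 2
  'and' -> 1
  'ate' -> 3
  'ate' -> 3
  'cat' -> 0
  'dog' -> 6

Encoded: [2, 1, 3, 3, 0, 6]


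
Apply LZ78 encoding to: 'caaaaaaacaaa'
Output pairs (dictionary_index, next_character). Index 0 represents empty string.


LZ78 encoding steps:
Dictionary: {0: ''}
Step 1: w='' (idx 0), next='c' -> output (0, 'c'), add 'c' as idx 1
Step 2: w='' (idx 0), next='a' -> output (0, 'a'), add 'a' as idx 2
Step 3: w='a' (idx 2), next='a' -> output (2, 'a'), add 'aa' as idx 3
Step 4: w='aa' (idx 3), next='a' -> output (3, 'a'), add 'aaa' as idx 4
Step 5: w='a' (idx 2), next='c' -> output (2, 'c'), add 'ac' as idx 5
Step 6: w='aaa' (idx 4), end of input -> output (4, '')


Encoded: [(0, 'c'), (0, 'a'), (2, 'a'), (3, 'a'), (2, 'c'), (4, '')]


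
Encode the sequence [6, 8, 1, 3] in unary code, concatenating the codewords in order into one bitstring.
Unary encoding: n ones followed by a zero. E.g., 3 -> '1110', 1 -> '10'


Encode each number as n ones followed by a terminating 0:
  6 -> 1111110 (7 bits)
  8 -> 111111110 (9 bits)
  1 -> 10 (2 bits)
  3 -> 1110 (4 bits)
Total length = 7 + 9 + 2 + 4 = 22 bits.

Unary([6, 8, 1, 3]) = 1111110111111110101110 (22 bits)


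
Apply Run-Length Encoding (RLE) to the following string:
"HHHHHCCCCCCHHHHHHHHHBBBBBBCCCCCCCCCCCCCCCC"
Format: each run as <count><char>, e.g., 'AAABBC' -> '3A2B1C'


Scanning runs left to right:
  i=0: run of 'H' x 5 -> '5H'
  i=5: run of 'C' x 6 -> '6C'
  i=11: run of 'H' x 9 -> '9H'
  i=20: run of 'B' x 6 -> '6B'
  i=26: run of 'C' x 16 -> '16C'

RLE = 5H6C9H6B16C


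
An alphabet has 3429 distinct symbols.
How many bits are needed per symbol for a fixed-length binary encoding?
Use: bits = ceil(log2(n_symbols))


log2(3429) = 11.7436
Bracket: 2^11 = 2048 < 3429 <= 2^12 = 4096
So ceil(log2(3429)) = 12

bits = ceil(log2(3429)) = ceil(11.7436) = 12 bits


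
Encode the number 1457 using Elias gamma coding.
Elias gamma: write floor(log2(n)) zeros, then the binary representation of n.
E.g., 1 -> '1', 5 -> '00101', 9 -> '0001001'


num_bits = floor(log2(1457)) + 1 = 11
leading_zeros = num_bits - 1 = 10
binary(1457) = 10110110001

Elias gamma(1457) = '0000000000' + '10110110001' = 000000000010110110001 (21 bits)


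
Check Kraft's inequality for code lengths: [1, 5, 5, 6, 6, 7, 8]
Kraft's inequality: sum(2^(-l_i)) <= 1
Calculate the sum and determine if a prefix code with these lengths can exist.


Sum = 2^(-1) + 2^(-5) + 2^(-5) + 2^(-6) + 2^(-6) + 2^(-7) + 2^(-8)
    = 0.5 + 0.03125 + 0.03125 + 0.015625 + 0.015625 + 0.0078125 + 0.00390625
    = 155/256 = 0.60546875
Since 0.60546875 <= 1, Kraft's inequality IS satisfied.
A prefix code with these lengths CAN exist.

Kraft sum = 0.60546875. Satisfied.


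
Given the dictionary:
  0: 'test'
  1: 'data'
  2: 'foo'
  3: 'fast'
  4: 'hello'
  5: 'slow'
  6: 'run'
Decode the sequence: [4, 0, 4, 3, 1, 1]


Look up each index in the dictionary:
  4 -> 'hello'
  0 -> 'test'
  4 -> 'hello'
  3 -> 'fast'
  1 -> 'data'
  1 -> 'data'

Decoded: "hello test hello fast data data"


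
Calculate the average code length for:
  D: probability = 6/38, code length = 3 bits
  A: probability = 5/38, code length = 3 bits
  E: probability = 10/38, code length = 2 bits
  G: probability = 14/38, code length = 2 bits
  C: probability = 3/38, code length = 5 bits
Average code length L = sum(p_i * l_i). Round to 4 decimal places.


Weighted contributions p_i * l_i:
  D: (6/38) * 3 = 18/38
  A: (5/38) * 3 = 15/38
  E: (10/38) * 2 = 20/38
  G: (14/38) * 2 = 28/38
  C: (3/38) * 5 = 15/38
Sum = (18 + 15 + 20 + 28 + 15)/38 = 96/38

L = 96/38 = 2.5263 bits/symbol


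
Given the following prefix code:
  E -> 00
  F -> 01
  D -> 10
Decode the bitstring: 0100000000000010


Decoding step by step:
Bits 01 -> F
Bits 00 -> E
Bits 00 -> E
Bits 00 -> E
Bits 00 -> E
Bits 00 -> E
Bits 00 -> E
Bits 10 -> D


Decoded message: FEEEEEED


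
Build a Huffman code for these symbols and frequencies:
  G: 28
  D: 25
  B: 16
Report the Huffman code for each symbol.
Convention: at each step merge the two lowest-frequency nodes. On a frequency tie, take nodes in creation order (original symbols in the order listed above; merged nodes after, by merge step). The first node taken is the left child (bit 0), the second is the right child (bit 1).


Huffman tree construction:
Step 1: Merge B(16) + D(25) = 41
Step 2: Merge G(28) + (B+D)(41) = 69
Read each symbol's code off the tree from the root (left child = 0, right child = 1).

Codes:
  G: 0 (length 1)
  D: 11 (length 2)
  B: 10 (length 2)
Average code length: 110/69 = 1.5942 bits/symbol


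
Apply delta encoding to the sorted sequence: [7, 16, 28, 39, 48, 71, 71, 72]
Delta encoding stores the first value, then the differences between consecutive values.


First value: 7
Deltas:
  16 - 7 = 9
  28 - 16 = 12
  39 - 28 = 11
  48 - 39 = 9
  71 - 48 = 23
  71 - 71 = 0
  72 - 71 = 1


Delta encoded: [7, 9, 12, 11, 9, 23, 0, 1]


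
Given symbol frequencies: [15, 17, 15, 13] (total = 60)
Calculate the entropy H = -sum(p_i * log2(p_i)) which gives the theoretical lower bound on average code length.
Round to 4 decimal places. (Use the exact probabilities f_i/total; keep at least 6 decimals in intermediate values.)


Per-symbol terms -p_i * log2(p_i) with p_i = f_i/60:
  p = 15/60 = 0.250000: log2(p) = -2.000000, -p*log2(p) = 0.500000
  p = 17/60 = 0.283333: log2(p) = -1.819428, -p*log2(p) = 0.515505
  p = 15/60 = 0.250000: log2(p) = -2.000000, -p*log2(p) = 0.500000
  p = 13/60 = 0.216667: log2(p) = -2.206451, -p*log2(p) = 0.478064
H = 0.500000 + 0.515505 + 0.500000 + 0.478064 = 1.993569

H = 1.9936 bits/symbol


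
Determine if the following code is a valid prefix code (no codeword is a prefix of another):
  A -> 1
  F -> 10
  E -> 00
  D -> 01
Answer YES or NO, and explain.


Checking each pair (does one codeword prefix another?):
  A='1' vs F='10': prefix -- VIOLATION

NO -- this is NOT a valid prefix code. A (1) is a prefix of F (10).


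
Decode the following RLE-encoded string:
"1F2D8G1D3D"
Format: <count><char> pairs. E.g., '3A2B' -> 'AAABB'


Expanding each <count><char> pair:
  1F -> 'F'
  2D -> 'DD'
  8G -> 'GGGGGGGG'
  1D -> 'D'
  3D -> 'DDD'

Decoded = FDDGGGGGGGGDDDD


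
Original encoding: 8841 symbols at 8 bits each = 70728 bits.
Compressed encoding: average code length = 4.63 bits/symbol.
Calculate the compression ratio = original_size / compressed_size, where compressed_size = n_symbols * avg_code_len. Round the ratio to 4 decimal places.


original_size = n_symbols * orig_bits = 8841 * 8 = 70728 bits
compressed_size = n_symbols * avg_code_len = 8841 * 4.63 = 40933.83 bits
ratio = original_size / compressed_size = 70728 / 40933.83 = 1.7279

Compression ratio = 1.7279


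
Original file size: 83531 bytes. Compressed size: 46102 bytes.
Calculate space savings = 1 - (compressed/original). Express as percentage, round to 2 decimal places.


ratio = compressed/original = 46102/83531 = 0.551915
savings = 1 - ratio = 1 - 0.551915 = 0.448085
as a percentage: 0.448085 * 100 = 44.81%

Space savings = 1 - 46102/83531 = 44.81%


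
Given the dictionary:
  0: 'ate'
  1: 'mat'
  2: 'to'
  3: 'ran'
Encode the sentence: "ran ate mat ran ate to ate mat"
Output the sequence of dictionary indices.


Look up each word in the dictionary:
  'ran' -> 3
  'ate' -> 0
  'mat' -> 1
  'ran' -> 3
  'ate' -> 0
  'to' -> 2
  'ate' -> 0
  'mat' -> 1

Encoded: [3, 0, 1, 3, 0, 2, 0, 1]


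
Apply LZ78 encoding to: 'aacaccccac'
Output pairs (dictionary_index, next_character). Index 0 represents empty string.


LZ78 encoding steps:
Dictionary: {0: ''}
Step 1: w='' (idx 0), next='a' -> output (0, 'a'), add 'a' as idx 1
Step 2: w='a' (idx 1), next='c' -> output (1, 'c'), add 'ac' as idx 2
Step 3: w='ac' (idx 2), next='c' -> output (2, 'c'), add 'acc' as idx 3
Step 4: w='' (idx 0), next='c' -> output (0, 'c'), add 'c' as idx 4
Step 5: w='c' (idx 4), next='a' -> output (4, 'a'), add 'ca' as idx 5
Step 6: w='c' (idx 4), end of input -> output (4, '')


Encoded: [(0, 'a'), (1, 'c'), (2, 'c'), (0, 'c'), (4, 'a'), (4, '')]


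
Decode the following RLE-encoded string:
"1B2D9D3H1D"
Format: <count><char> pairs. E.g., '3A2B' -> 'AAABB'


Expanding each <count><char> pair:
  1B -> 'B'
  2D -> 'DD'
  9D -> 'DDDDDDDDD'
  3H -> 'HHH'
  1D -> 'D'

Decoded = BDDDDDDDDDDDHHHD


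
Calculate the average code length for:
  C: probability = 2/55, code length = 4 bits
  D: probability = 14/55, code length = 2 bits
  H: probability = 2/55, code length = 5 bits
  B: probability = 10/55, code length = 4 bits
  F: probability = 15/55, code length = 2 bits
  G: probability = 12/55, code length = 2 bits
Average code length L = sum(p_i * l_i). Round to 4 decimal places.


Weighted contributions p_i * l_i:
  C: (2/55) * 4 = 8/55
  D: (14/55) * 2 = 28/55
  H: (2/55) * 5 = 10/55
  B: (10/55) * 4 = 40/55
  F: (15/55) * 2 = 30/55
  G: (12/55) * 2 = 24/55
Sum = (8 + 28 + 10 + 40 + 30 + 24)/55 = 140/55

L = 140/55 = 2.5455 bits/symbol


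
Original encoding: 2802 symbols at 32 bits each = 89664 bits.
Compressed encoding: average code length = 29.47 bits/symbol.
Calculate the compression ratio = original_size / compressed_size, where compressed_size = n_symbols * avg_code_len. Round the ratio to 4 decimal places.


original_size = n_symbols * orig_bits = 2802 * 32 = 89664 bits
compressed_size = n_symbols * avg_code_len = 2802 * 29.47 = 82574.94 bits
ratio = original_size / compressed_size = 89664 / 82574.94 = 1.0859

Compression ratio = 1.0859


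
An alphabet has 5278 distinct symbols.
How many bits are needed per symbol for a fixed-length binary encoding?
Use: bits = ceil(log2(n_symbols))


log2(5278) = 12.3658
Bracket: 2^12 = 4096 < 5278 <= 2^13 = 8192
So ceil(log2(5278)) = 13

bits = ceil(log2(5278)) = ceil(12.3658) = 13 bits


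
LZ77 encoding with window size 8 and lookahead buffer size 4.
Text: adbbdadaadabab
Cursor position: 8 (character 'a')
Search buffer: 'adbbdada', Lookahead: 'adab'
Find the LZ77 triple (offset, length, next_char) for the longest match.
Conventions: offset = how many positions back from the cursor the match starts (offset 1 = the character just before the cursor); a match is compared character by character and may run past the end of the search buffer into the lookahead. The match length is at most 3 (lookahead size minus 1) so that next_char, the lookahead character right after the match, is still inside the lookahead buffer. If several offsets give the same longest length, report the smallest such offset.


Try each offset into the search buffer:
  offset=1 (pos 7, char 'a'): match length 1
  offset=2 (pos 6, char 'd'): match length 0
  offset=3 (pos 5, char 'a'): match length 3
  offset=4 (pos 4, char 'd'): match length 0
  offset=5 (pos 3, char 'b'): match length 0
  offset=6 (pos 2, char 'b'): match length 0
  offset=7 (pos 1, char 'd'): match length 0
  offset=8 (pos 0, char 'a'): match length 2
Longest match has length 3 at offset 3.
next_char = character at position 8 + 3 = 11 -> 'b'

Best match: offset=3, length=3 (matching 'ada' starting at position 5)
LZ77 triple: (3, 3, 'b')


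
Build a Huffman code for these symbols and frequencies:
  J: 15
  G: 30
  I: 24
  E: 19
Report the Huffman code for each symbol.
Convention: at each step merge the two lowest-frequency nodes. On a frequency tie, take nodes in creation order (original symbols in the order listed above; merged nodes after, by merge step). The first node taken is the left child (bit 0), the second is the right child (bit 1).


Huffman tree construction:
Step 1: Merge J(15) + E(19) = 34
Step 2: Merge I(24) + G(30) = 54
Step 3: Merge (J+E)(34) + (I+G)(54) = 88
Read each symbol's code off the tree from the root (left child = 0, right child = 1).

Codes:
  J: 00 (length 2)
  G: 11 (length 2)
  I: 10 (length 2)
  E: 01 (length 2)
Average code length: 176/88 = 2.0000 bits/symbol


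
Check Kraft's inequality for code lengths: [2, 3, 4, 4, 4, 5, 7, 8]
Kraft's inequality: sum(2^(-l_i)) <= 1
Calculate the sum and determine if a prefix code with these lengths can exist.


Sum = 2^(-2) + 2^(-3) + 2^(-4) + 2^(-4) + 2^(-4) + 2^(-5) + 2^(-7) + 2^(-8)
    = 0.25 + 0.125 + 0.0625 + 0.0625 + 0.0625 + 0.03125 + 0.0078125 + 0.00390625
    = 155/256 = 0.60546875
Since 0.60546875 <= 1, Kraft's inequality IS satisfied.
A prefix code with these lengths CAN exist.

Kraft sum = 0.60546875. Satisfied.


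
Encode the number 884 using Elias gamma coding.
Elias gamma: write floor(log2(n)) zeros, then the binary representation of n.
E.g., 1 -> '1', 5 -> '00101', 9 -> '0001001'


num_bits = floor(log2(884)) + 1 = 10
leading_zeros = num_bits - 1 = 9
binary(884) = 1101110100

Elias gamma(884) = '000000000' + '1101110100' = 0000000001101110100 (19 bits)


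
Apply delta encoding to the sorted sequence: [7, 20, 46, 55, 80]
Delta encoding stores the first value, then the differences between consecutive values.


First value: 7
Deltas:
  20 - 7 = 13
  46 - 20 = 26
  55 - 46 = 9
  80 - 55 = 25


Delta encoded: [7, 13, 26, 9, 25]


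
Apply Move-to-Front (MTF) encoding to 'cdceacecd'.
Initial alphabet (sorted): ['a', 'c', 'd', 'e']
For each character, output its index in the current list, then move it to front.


MTF encoding:
'c': index 1 in ['a', 'c', 'd', 'e'] -> ['c', 'a', 'd', 'e']
'd': index 2 in ['c', 'a', 'd', 'e'] -> ['d', 'c', 'a', 'e']
'c': index 1 in ['d', 'c', 'a', 'e'] -> ['c', 'd', 'a', 'e']
'e': index 3 in ['c', 'd', 'a', 'e'] -> ['e', 'c', 'd', 'a']
'a': index 3 in ['e', 'c', 'd', 'a'] -> ['a', 'e', 'c', 'd']
'c': index 2 in ['a', 'e', 'c', 'd'] -> ['c', 'a', 'e', 'd']
'e': index 2 in ['c', 'a', 'e', 'd'] -> ['e', 'c', 'a', 'd']
'c': index 1 in ['e', 'c', 'a', 'd'] -> ['c', 'e', 'a', 'd']
'd': index 3 in ['c', 'e', 'a', 'd'] -> ['d', 'c', 'e', 'a']


Output: [1, 2, 1, 3, 3, 2, 2, 1, 3]


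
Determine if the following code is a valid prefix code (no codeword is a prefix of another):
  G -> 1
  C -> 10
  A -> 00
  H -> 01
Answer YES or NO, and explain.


Checking each pair (does one codeword prefix another?):
  G='1' vs C='10': prefix -- VIOLATION

NO -- this is NOT a valid prefix code. G (1) is a prefix of C (10).


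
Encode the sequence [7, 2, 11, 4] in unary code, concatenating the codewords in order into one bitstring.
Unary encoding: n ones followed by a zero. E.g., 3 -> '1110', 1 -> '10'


Encode each number as n ones followed by a terminating 0:
  7 -> 11111110 (8 bits)
  2 -> 110 (3 bits)
  11 -> 111111111110 (12 bits)
  4 -> 11110 (5 bits)
Total length = 8 + 3 + 12 + 5 = 28 bits.

Unary([7, 2, 11, 4]) = 1111111011011111111111011110 (28 bits)


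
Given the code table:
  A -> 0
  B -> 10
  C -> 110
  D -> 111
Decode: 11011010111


Decoding:
110 -> C
110 -> C
10 -> B
111 -> D


Result: CCBD


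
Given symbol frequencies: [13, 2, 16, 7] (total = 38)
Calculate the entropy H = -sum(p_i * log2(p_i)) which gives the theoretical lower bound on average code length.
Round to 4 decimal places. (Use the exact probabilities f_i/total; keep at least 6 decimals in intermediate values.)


Per-symbol terms -p_i * log2(p_i) with p_i = f_i/38:
  p = 13/38 = 0.342105: log2(p) = -1.547488, -p*log2(p) = 0.529404
  p = 2/38 = 0.052632: log2(p) = -4.247928, -p*log2(p) = 0.223575
  p = 16/38 = 0.421053: log2(p) = -1.247928, -p*log2(p) = 0.525443
  p = 7/38 = 0.184211: log2(p) = -2.440573, -p*log2(p) = 0.449579
H = 0.529404 + 0.223575 + 0.525443 + 0.449579 = 1.728001

H = 1.728 bits/symbol


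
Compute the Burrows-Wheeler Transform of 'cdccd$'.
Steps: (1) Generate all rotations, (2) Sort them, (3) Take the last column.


Rotations (sorted):
  0: $cdccd -> last char: d
  1: ccd$cd -> last char: d
  2: cd$cdc -> last char: c
  3: cdccd$ -> last char: $
  4: d$cdcc -> last char: c
  5: dccd$c -> last char: c


BWT = ddc$cc


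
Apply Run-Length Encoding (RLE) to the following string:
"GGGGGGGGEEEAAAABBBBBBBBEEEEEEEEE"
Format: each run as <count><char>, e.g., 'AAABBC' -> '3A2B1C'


Scanning runs left to right:
  i=0: run of 'G' x 8 -> '8G'
  i=8: run of 'E' x 3 -> '3E'
  i=11: run of 'A' x 4 -> '4A'
  i=15: run of 'B' x 8 -> '8B'
  i=23: run of 'E' x 9 -> '9E'

RLE = 8G3E4A8B9E


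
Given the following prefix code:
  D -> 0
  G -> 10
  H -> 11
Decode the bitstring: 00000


Decoding step by step:
Bits 0 -> D
Bits 0 -> D
Bits 0 -> D
Bits 0 -> D
Bits 0 -> D


Decoded message: DDDDD


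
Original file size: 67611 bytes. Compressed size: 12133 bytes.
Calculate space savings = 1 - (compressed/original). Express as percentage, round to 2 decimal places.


ratio = compressed/original = 12133/67611 = 0.179453
savings = 1 - ratio = 1 - 0.179453 = 0.820547
as a percentage: 0.820547 * 100 = 82.05%

Space savings = 1 - 12133/67611 = 82.05%


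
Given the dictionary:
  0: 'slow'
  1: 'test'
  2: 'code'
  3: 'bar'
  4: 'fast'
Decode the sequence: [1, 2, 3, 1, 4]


Look up each index in the dictionary:
  1 -> 'test'
  2 -> 'code'
  3 -> 'bar'
  1 -> 'test'
  4 -> 'fast'

Decoded: "test code bar test fast"


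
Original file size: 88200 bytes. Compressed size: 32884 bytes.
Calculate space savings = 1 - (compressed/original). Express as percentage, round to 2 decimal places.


ratio = compressed/original = 32884/88200 = 0.372834
savings = 1 - ratio = 1 - 0.372834 = 0.627166
as a percentage: 0.627166 * 100 = 62.72%

Space savings = 1 - 32884/88200 = 62.72%


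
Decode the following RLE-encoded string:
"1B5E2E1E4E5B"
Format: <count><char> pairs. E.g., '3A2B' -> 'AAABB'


Expanding each <count><char> pair:
  1B -> 'B'
  5E -> 'EEEEE'
  2E -> 'EE'
  1E -> 'E'
  4E -> 'EEEE'
  5B -> 'BBBBB'

Decoded = BEEEEEEEEEEEEBBBBB


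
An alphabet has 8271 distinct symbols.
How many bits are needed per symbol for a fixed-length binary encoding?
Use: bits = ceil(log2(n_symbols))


log2(8271) = 13.0138
Bracket: 2^13 = 8192 < 8271 <= 2^14 = 16384
So ceil(log2(8271)) = 14

bits = ceil(log2(8271)) = ceil(13.0138) = 14 bits


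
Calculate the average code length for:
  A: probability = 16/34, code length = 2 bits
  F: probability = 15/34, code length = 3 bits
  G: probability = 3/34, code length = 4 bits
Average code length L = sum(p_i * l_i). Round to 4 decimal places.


Weighted contributions p_i * l_i:
  A: (16/34) * 2 = 32/34
  F: (15/34) * 3 = 45/34
  G: (3/34) * 4 = 12/34
Sum = (32 + 45 + 12)/34 = 89/34

L = 89/34 = 2.6176 bits/symbol
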